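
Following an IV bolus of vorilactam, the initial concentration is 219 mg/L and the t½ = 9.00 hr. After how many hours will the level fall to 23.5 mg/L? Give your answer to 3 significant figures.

k = ln 2 / 9.00 = 0.07702 hr⁻¹
C(t) = C₀ e^(−kt)  ⇒  t = ln(C₀/C) / k
t = ln(219/23.5) / 0.07702 = 2.232 / 0.07702 ≈ 29.0 hours

29.0 hours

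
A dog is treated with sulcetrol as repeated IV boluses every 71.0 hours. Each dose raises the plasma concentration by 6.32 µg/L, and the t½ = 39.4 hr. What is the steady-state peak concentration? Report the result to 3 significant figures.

8.86 µg/L

k = ln 2 / 39.4 = 0.01759 hr⁻¹
Fraction remaining after one interval: e^(−kτ) = e^(−0.01759 × 71.0) = 0.2868
R = 1 / (1 − 0.2868) = 1.402
Css,max = 6.32 × 1.402 ≈ 8.86 µg/L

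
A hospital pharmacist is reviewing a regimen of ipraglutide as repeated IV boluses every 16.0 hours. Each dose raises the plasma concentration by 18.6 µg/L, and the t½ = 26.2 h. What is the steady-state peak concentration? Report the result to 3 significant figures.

k = ln 2 / 26.2 = 0.02646 h⁻¹
Fraction remaining after one interval: e^(−kτ) = e^(−0.02646 × 16.0) = 0.6549
R = 1 / (1 − 0.6549) = 2.898
Css,max = 18.6 × 2.898 ≈ 53.9 µg/L

53.9 µg/L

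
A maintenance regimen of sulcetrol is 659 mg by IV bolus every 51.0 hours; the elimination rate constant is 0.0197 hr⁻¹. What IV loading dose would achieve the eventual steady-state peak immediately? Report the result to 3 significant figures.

Accumulation ratio R = 1 / (1 − e^(−kτ)) = 1 / (1 − e^(−0.01970×51.0)) = 1 / (1 − 0.3662) = 1.578
Loading dose = maintenance dose × R = 659 × 1.578 ≈ 1040 mg

1040 mg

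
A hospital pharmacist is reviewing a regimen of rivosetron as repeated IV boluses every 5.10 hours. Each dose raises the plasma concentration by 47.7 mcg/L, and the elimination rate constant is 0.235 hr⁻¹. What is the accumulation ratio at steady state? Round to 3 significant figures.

1.43

Fraction remaining after one interval: e^(−kτ) = e^(−0.2350 × 5.10) = 0.3016
R = 1 / (1 − 0.3016) = 1 / 0.6984 ≈ 1.43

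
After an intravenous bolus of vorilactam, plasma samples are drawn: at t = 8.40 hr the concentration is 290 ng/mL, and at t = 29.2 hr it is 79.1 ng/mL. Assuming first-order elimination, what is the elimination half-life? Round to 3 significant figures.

k = ln(C₁/C₂) / (t₂ − t₁) = ln(290/79.1) / (29.2 − 8.40)
  = 1.299 / 20.80 = 0.06246 hr⁻¹
t½ = ln 2 / k = ln 2 / 0.06246 ≈ 11.1 hours

11.1 hours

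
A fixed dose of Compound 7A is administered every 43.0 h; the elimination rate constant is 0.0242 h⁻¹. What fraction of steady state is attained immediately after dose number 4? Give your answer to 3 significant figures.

0.984

f_n = 1 − e^(−nkτ) = 1 − e^(−4 × 0.02420 × 43.0) = 1 − e^(−4.162) = 1 − 0.01557 ≈ 0.984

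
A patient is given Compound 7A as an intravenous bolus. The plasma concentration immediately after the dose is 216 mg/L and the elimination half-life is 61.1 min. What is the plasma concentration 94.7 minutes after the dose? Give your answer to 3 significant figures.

k = ln 2 / 61.1 = 0.01134 min⁻¹
94.7 min is 1.550 half-lives, so C = 216 × (1/2)^1.550 = 216 × 0.3415 ≈ 73.8 mg/L

73.8 mg/L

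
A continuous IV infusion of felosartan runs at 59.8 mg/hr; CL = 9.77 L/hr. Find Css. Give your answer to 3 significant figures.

Css = infusion rate / CL = 59.8 / 9.77 ≈ 6.12 µg/mL

6.12 µg/mL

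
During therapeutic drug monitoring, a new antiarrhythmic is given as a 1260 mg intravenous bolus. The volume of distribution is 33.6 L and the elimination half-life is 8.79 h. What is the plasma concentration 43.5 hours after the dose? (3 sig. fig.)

C₀ = dose / V = 1260 / 33.6 = 37.50 µg/mL
k = ln 2 / 8.79 = 0.07886 h⁻¹
C(t) = C₀ e^(−kt) = 37.50 × e^(−0.07886 × 43.5) = 37.50 × e^(−3.430) = 37.50 × 0.03238 ≈ 1.21 µg/mL

1.21 µg/mL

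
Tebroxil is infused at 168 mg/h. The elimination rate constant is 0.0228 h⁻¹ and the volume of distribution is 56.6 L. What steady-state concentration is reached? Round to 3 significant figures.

CL = k · V = 0.0228 × 56.6 = 1.290 L/h
Css = rate / CL = 168 / 1.290 ≈ 130 µg/mL

130 µg/mL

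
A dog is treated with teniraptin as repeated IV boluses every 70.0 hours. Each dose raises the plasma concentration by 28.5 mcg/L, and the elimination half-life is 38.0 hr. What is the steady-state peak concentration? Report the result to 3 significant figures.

39.5 mcg/L

k = ln 2 / 38.0 = 0.01824 hr⁻¹
Fraction remaining after one interval: e^(−kτ) = e^(−0.01824 × 70.0) = 0.2789
R = 1 / (1 − 0.2789) = 1.387
Css,max = 28.5 × 1.387 ≈ 39.5 mcg/L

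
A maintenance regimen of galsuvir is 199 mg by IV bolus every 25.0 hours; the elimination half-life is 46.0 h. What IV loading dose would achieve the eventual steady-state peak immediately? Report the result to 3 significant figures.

634 mg

k = ln 2 / 46.0 = 0.01507 h⁻¹
Accumulation ratio R = 1 / (1 − e^(−kτ)) = 1 / (1 − e^(−0.01507×25.0)) = 1 / (1 − 0.6861) = 3.186
Loading dose = maintenance dose × R = 199 × 3.186 ≈ 634 mg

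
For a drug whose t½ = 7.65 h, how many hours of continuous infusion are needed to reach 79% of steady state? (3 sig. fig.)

k = ln 2 / 7.65 = 0.09061 h⁻¹
f = 1 − e^(−kt)  ⇒  t = −ln(1 − f) / k
t = −ln(1 − 0.79) / 0.09061 = 1.561 / 0.09061 ≈ 17.2 hours

17.2 hours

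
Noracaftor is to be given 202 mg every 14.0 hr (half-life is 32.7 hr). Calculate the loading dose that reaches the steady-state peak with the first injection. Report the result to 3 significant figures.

787 mg

k = ln 2 / 32.7 = 0.02120 hr⁻¹
Accumulation ratio R = 1 / (1 − e^(−kτ)) = 1 / (1 − e^(−0.02120×14.0)) = 1 / (1 − 0.7432) = 3.894
Loading dose = maintenance dose × R = 202 × 3.894 ≈ 787 mg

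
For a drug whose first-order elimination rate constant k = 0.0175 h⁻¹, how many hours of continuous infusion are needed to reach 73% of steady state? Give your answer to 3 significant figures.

74.8 hours

f = 1 − e^(−kt)  ⇒  t = −ln(1 − f) / k
t = −ln(1 − 0.73) / 0.01750 = 1.309 / 0.01750 ≈ 74.8 hours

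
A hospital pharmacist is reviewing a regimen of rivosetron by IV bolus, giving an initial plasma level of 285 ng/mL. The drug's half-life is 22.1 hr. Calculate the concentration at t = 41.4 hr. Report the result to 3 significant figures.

77.8 ng/mL

k = ln 2 / 22.1 = 0.03136 hr⁻¹
C(t) = C₀ e^(−kt) = 285 × e^(−0.03136 × 41.4) = 285 × e^(−1.298) = 285 × 0.2729 ≈ 77.8 ng/mL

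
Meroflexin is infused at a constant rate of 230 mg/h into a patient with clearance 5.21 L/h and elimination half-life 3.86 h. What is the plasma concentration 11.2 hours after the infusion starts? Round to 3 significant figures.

38.2 µg/mL

Css = rate / CL = 230 / 5.21 = 44.15 µg/mL
k = ln 2 / 3.86 = 0.1796 h⁻¹
C(t) = Css (1 − e^(−kt)) = 44.15 × (1 − e^(−2.011)) = 44.15 × 0.8662 ≈ 38.2 µg/mL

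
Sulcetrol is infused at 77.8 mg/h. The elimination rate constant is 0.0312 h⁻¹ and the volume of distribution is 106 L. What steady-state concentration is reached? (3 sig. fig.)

CL = k · V = 0.0312 × 106 = 3.307 L/h
Css = rate / CL = 77.8 / 3.307 ≈ 23.5 µg/mL

23.5 µg/mL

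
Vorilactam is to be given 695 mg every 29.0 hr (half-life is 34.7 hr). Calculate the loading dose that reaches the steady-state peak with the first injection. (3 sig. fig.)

1580 mg

k = ln 2 / 34.7 = 0.01998 hr⁻¹
Accumulation ratio R = 1 / (1 − e^(−kτ)) = 1 / (1 − e^(−0.01998×29.0)) = 1 / (1 − 0.5603) = 2.274
Loading dose = maintenance dose × R = 695 × 2.274 ≈ 1580 mg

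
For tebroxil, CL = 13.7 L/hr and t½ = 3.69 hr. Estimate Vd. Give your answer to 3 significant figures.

72.9 L

k = ln 2 / t½ = ln 2 / 3.69 = 0.1878 hr⁻¹
V = CL / k = 13.7 / 0.1878 ≈ 72.9 L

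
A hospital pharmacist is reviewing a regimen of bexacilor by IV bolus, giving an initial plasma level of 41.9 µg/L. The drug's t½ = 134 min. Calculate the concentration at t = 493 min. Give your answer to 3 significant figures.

k = ln 2 / 134 = 0.005173 min⁻¹
C(t) = C₀ e^(−kt) = 41.9 × e^(−0.005173 × 493) = 41.9 × e^(−2.550) = 41.9 × 0.07807 ≈ 3.27 µg/L

3.27 µg/L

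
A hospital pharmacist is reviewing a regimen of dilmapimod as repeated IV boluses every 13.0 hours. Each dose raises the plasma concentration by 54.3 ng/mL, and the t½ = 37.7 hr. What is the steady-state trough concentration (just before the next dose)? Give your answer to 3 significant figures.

k = ln 2 / 37.7 = 0.01839 hr⁻¹
Fraction remaining after one interval: e^(−kτ) = e^(−0.01839 × 13.0) = 0.7874
R = 1 / (1 − 0.7874) = 4.704
Css,max = 54.3 × 4.704 = 255.4 ng/mL
Css,min = Css,max × e^(−kτ) = 255.4 × 0.7874 ≈ 201 ng/mL

201 ng/mL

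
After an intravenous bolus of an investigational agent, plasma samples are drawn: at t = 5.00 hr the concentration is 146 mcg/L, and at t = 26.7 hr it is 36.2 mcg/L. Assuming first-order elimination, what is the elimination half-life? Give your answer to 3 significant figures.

10.8 hours

k = ln(C₁/C₂) / (t₂ − t₁) = ln(146/36.2) / (26.7 − 5.00)
  = 1.395 / 21.70 = 0.06426 hr⁻¹
t½ = ln 2 / k = ln 2 / 0.06426 ≈ 10.8 hours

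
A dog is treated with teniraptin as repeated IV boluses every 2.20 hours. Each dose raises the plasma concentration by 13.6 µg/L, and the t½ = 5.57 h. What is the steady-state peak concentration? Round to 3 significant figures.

k = ln 2 / 5.57 = 0.1244 h⁻¹
Fraction remaining after one interval: e^(−kτ) = e^(−0.1244 × 2.20) = 0.7605
R = 1 / (1 − 0.7605) = 4.175
Css,max = 13.6 × 4.175 ≈ 56.8 µg/L

56.8 µg/L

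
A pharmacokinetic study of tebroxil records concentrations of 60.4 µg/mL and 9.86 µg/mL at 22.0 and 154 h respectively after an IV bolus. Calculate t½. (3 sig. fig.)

50.5 hours

k = ln(C₁/C₂) / (t₂ − t₁) = ln(60.4/9.86) / (154 − 22.0)
  = 1.813 / 132.0 = 0.01373 h⁻¹
t½ = ln 2 / k = ln 2 / 0.01373 ≈ 50.5 hours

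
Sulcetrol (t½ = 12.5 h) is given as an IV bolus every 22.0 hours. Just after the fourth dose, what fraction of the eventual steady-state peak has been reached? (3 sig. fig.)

0.992

k = ln 2 / 12.5 = 0.05545 h⁻¹
f_n = 1 − e^(−nkτ) = 1 − e^(−4 × 0.05545 × 22.0) = 1 − e^(−4.880) = 1 − 0.007599 ≈ 0.992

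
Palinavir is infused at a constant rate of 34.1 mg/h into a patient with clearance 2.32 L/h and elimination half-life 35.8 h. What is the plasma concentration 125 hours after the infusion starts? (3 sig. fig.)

13.4 µg/mL

Css = rate / CL = 34.1 / 2.32 = 14.70 µg/mL
k = ln 2 / 35.8 = 0.01936 h⁻¹
C(t) = Css (1 − e^(−kt)) = 14.70 × (1 − e^(−2.420)) = 14.70 × 0.9111 ≈ 13.4 µg/mL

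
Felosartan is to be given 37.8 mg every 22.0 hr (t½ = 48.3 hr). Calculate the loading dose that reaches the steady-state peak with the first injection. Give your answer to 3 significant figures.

k = ln 2 / 48.3 = 0.01435 hr⁻¹
Accumulation ratio R = 1 / (1 − e^(−kτ)) = 1 / (1 − e^(−0.01435×22.0)) = 1 / (1 − 0.7293) = 3.694
Loading dose = maintenance dose × R = 37.8 × 3.694 ≈ 140 mg

140 mg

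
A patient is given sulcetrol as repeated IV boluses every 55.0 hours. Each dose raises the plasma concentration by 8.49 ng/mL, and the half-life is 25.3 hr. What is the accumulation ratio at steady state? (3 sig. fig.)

1.28

k = ln 2 / 25.3 = 0.02740 hr⁻¹
Fraction remaining after one interval: e^(−kτ) = e^(−0.02740 × 55.0) = 0.2216
R = 1 / (1 − 0.2216) = 1 / 0.7784 ≈ 1.28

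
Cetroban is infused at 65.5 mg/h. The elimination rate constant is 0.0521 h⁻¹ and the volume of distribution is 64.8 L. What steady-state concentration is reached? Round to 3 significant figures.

19.4 mg/L

CL = k · V = 0.0521 × 64.8 = 3.376 L/h
Css = rate / CL = 65.5 / 3.376 ≈ 19.4 mg/L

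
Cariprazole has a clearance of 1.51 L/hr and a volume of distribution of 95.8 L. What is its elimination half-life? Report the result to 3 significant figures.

44.0 hours

k = CL / V = 1.51 / 95.8 = 0.01576 hr⁻¹
t½ = ln 2 / k = ln 2 / 0.01576 ≈ 44.0 hours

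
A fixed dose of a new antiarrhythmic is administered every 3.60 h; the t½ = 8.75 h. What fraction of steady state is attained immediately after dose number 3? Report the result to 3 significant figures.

k = ln 2 / 8.75 = 0.07922 h⁻¹
f_n = 1 − e^(−nkτ) = 1 − e^(−3 × 0.07922 × 3.60) = 1 − e^(−0.8555) = 1 − 0.4251 ≈ 0.575

0.575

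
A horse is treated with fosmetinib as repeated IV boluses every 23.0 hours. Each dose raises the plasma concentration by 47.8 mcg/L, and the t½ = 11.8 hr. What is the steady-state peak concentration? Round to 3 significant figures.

64.5 mcg/L

k = ln 2 / 11.8 = 0.05874 hr⁻¹
Fraction remaining after one interval: e^(−kτ) = e^(−0.05874 × 23.0) = 0.2590
R = 1 / (1 − 0.2590) = 1.349
Css,max = 47.8 × 1.349 ≈ 64.5 mcg/L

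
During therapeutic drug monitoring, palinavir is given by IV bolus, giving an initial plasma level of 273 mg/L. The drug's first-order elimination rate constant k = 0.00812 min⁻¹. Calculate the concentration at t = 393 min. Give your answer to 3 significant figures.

11.2 mg/L

C(t) = C₀ e^(−kt) = 273 × e^(−0.008120 × 393) = 273 × e^(−3.191) = 273 × 0.04112 ≈ 11.2 mg/L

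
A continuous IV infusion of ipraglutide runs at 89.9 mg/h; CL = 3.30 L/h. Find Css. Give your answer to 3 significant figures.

27.2 µg/mL

Css = infusion rate / CL = 89.9 / 3.30 ≈ 27.2 µg/mL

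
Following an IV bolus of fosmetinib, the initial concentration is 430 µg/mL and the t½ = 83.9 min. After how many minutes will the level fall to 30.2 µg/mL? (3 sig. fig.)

321 minutes

k = ln 2 / 83.9 = 0.008262 min⁻¹
C(t) = C₀ e^(−kt)  ⇒  t = ln(C₀/C) / k
t = ln(430/30.2) / 0.008262 = 2.656 / 0.008262 ≈ 321 minutes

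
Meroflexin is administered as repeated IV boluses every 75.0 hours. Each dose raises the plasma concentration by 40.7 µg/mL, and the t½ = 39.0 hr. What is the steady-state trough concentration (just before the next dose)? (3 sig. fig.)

k = ln 2 / 39.0 = 0.01777 hr⁻¹
Fraction remaining after one interval: e^(−kτ) = e^(−0.01777 × 75.0) = 0.2637
R = 1 / (1 − 0.2637) = 1.358
Css,max = 40.7 × 1.358 = 55.28 µg/mL
Css,min = Css,max × e^(−kτ) = 55.28 × 0.2637 ≈ 14.6 µg/mL

14.6 µg/mL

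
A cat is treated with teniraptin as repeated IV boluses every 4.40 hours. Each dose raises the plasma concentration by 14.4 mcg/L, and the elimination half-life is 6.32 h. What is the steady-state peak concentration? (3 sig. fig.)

37.6 mcg/L

k = ln 2 / 6.32 = 0.1097 h⁻¹
Fraction remaining after one interval: e^(−kτ) = e^(−0.1097 × 4.40) = 0.6172
R = 1 / (1 − 0.6172) = 2.612
Css,max = 14.4 × 2.612 ≈ 37.6 mcg/L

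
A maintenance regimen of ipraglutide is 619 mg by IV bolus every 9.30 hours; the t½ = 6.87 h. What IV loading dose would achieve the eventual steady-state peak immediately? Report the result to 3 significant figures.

1020 mg

k = ln 2 / 6.87 = 0.1009 h⁻¹
Accumulation ratio R = 1 / (1 − e^(−kτ)) = 1 / (1 − e^(−0.1009×9.30)) = 1 / (1 − 0.3913) = 1.643
Loading dose = maintenance dose × R = 619 × 1.643 ≈ 1020 mg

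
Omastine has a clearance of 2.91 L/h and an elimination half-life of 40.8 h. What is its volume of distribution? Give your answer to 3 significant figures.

171 L

k = ln 2 / t½ = ln 2 / 40.8 = 0.01699 h⁻¹
V = CL / k = 2.91 / 0.01699 ≈ 171 L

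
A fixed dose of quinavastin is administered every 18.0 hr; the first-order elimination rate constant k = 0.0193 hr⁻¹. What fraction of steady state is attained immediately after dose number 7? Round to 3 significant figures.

f_n = 1 − e^(−nkτ) = 1 − e^(−7 × 0.01930 × 18.0) = 1 − e^(−2.432) = 1 − 0.08788 ≈ 0.912

0.912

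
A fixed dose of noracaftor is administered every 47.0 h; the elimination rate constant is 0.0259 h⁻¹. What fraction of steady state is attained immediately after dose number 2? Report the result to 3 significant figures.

f_n = 1 − e^(−nkτ) = 1 − e^(−2 × 0.02590 × 47.0) = 1 − e^(−2.435) = 1 − 0.08763 ≈ 0.912

0.912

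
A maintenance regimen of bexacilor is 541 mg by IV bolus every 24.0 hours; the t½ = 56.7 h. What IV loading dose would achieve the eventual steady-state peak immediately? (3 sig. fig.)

k = ln 2 / 56.7 = 0.01222 h⁻¹
Accumulation ratio R = 1 / (1 − e^(−kτ)) = 1 / (1 − e^(−0.01222×24.0)) = 1 / (1 − 0.7457) = 3.933
Loading dose = maintenance dose × R = 541 × 3.933 ≈ 2130 mg

2130 mg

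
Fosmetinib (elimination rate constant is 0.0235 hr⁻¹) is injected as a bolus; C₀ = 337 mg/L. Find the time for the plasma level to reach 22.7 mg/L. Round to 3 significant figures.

C(t) = C₀ e^(−kt)  ⇒  t = ln(C₀/C) / k
t = ln(337/22.7) / 0.02350 = 2.698 / 0.02350 ≈ 115 hours

115 hours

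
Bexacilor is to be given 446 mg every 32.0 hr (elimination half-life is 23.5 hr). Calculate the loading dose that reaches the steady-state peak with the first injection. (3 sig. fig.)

730 mg

k = ln 2 / 23.5 = 0.02950 hr⁻¹
Accumulation ratio R = 1 / (1 − e^(−kτ)) = 1 / (1 − e^(−0.02950×32.0)) = 1 / (1 − 0.3891) = 1.637
Loading dose = maintenance dose × R = 446 × 1.637 ≈ 730 mg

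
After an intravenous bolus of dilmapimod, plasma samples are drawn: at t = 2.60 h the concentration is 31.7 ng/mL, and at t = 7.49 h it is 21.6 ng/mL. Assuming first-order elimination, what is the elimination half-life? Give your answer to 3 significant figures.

k = ln(C₁/C₂) / (t₂ − t₁) = ln(31.7/21.6) / (7.49 − 2.60)
  = 0.3836 / 4.890 = 0.07845 h⁻¹
t½ = ln 2 / k = ln 2 / 0.07845 ≈ 8.84 hours

8.84 hours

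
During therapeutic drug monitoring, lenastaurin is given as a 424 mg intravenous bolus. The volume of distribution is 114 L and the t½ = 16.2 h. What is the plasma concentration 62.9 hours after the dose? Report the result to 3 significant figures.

C₀ = dose / V = 424 / 114 = 3.719 mg/L
k = ln 2 / 16.2 = 0.04279 h⁻¹
C(t) = C₀ e^(−kt) = 3.719 × e^(−0.04279 × 62.9) = 3.719 × e^(−2.691) = 3.719 × 0.06779 ≈ 0.252 mg/L

0.252 mg/L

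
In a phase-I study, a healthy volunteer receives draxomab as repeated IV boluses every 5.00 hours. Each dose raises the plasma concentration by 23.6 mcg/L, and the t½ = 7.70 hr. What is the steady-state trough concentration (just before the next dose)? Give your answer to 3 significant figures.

k = ln 2 / 7.70 = 0.09002 hr⁻¹
Fraction remaining after one interval: e^(−kτ) = e^(−0.09002 × 5.00) = 0.6376
R = 1 / (1 − 0.6376) = 2.759
Css,max = 23.6 × 2.759 = 65.12 mcg/L
Css,min = Css,max × e^(−kτ) = 65.12 × 0.6376 ≈ 41.5 mcg/L

41.5 mcg/L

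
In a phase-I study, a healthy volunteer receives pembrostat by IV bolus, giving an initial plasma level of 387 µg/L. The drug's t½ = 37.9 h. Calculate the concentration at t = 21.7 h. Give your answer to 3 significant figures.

260 µg/L

k = ln 2 / 37.9 = 0.01829 h⁻¹
21.7 h is 0.5726 half-lives, so C = 387 × (1/2)^0.5726 = 387 × 0.6724 ≈ 260 µg/L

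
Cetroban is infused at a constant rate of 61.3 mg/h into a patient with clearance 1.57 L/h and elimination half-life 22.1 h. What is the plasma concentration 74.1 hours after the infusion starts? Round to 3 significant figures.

35.2 µg/mL

Css = rate / CL = 61.3 / 1.57 = 39.04 µg/mL
k = ln 2 / 22.1 = 0.03136 h⁻¹
C(t) = Css (1 − e^(−kt)) = 39.04 × (1 − e^(−2.324)) = 39.04 × 0.9021 ≈ 35.2 µg/mL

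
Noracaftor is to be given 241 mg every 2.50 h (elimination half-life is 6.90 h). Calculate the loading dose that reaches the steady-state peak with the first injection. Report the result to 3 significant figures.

1090 mg

k = ln 2 / 6.90 = 0.1005 h⁻¹
Accumulation ratio R = 1 / (1 − e^(−kτ)) = 1 / (1 − e^(−0.1005×2.50)) = 1 / (1 − 0.7779) = 4.503
Loading dose = maintenance dose × R = 241 × 4.503 ≈ 1090 mg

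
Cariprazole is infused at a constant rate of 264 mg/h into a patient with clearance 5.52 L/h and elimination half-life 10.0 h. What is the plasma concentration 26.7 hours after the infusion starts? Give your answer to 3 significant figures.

40.3 mg/L

Css = rate / CL = 264 / 5.52 = 47.83 mg/L
k = ln 2 / 10.0 = 0.06931 h⁻¹
C(t) = Css (1 − e^(−kt)) = 47.83 × (1 − e^(−1.851)) = 47.83 × 0.8429 ≈ 40.3 mg/L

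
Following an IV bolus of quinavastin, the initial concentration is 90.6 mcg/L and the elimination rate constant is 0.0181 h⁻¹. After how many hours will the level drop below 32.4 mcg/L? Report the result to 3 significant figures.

C(t) = C₀ e^(−kt)  ⇒  t = ln(C₀/C) / k
t = ln(90.6/32.4) / 0.01810 = 1.028 / 0.01810 ≈ 56.8 hours

56.8 hours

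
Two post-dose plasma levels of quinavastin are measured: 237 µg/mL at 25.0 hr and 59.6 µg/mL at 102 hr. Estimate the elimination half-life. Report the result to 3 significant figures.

k = ln(C₁/C₂) / (t₂ − t₁) = ln(237/59.6) / (102 − 25.0)
  = 1.380 / 77.00 = 0.01793 hr⁻¹
t½ = ln 2 / k = ln 2 / 0.01793 ≈ 38.7 hours

38.7 hours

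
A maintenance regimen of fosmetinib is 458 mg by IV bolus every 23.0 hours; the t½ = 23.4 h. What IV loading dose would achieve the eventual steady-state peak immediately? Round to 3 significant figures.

927 mg

k = ln 2 / 23.4 = 0.02962 h⁻¹
Accumulation ratio R = 1 / (1 − e^(−kτ)) = 1 / (1 − e^(−0.02962×23.0)) = 1 / (1 − 0.5060) = 2.024
Loading dose = maintenance dose × R = 458 × 2.024 ≈ 927 mg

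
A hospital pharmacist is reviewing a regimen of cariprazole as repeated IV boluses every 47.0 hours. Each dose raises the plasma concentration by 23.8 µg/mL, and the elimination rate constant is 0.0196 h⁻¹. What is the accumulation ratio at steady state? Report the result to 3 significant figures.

Fraction remaining after one interval: e^(−kτ) = e^(−0.01960 × 47.0) = 0.3980
R = 1 / (1 − 0.3980) = 1 / 0.6020 ≈ 1.66

1.66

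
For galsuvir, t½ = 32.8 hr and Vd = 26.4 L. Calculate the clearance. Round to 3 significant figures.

0.558 L/hr

k = ln 2 / t½ = ln 2 / 32.8 = 0.02113 hr⁻¹
CL = k · V = 0.02113 × 26.4 ≈ 0.558 L/hr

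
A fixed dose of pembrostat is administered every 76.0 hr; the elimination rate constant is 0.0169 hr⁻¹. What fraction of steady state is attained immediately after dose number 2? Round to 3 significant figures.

0.923

f_n = 1 − e^(−nkτ) = 1 − e^(−2 × 0.01690 × 76.0) = 1 − e^(−2.569) = 1 − 0.07663 ≈ 0.923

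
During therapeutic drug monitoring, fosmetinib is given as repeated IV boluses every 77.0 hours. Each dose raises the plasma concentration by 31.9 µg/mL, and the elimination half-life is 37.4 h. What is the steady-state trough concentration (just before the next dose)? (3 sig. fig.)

k = ln 2 / 37.4 = 0.01853 h⁻¹
Fraction remaining after one interval: e^(−kτ) = e^(−0.01853 × 77.0) = 0.2400
R = 1 / (1 − 0.2400) = 1.316
Css,max = 31.9 × 1.316 = 41.97 µg/mL
Css,min = Css,max × e^(−kτ) = 41.97 × 0.2400 ≈ 10.1 µg/mL

10.1 µg/mL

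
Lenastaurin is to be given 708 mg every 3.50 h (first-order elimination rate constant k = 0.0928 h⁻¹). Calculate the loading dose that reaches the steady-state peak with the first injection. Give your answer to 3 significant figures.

Accumulation ratio R = 1 / (1 − e^(−kτ)) = 1 / (1 − e^(−0.09280×3.50)) = 1 / (1 − 0.7227) = 3.606
Loading dose = maintenance dose × R = 708 × 3.606 ≈ 2550 mg

2550 mg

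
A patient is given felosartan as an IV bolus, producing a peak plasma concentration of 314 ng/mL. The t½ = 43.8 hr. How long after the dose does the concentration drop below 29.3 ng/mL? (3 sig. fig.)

150 hours

k = ln 2 / 43.8 = 0.01583 hr⁻¹
C(t) = C₀ e^(−kt)  ⇒  t = ln(C₀/C) / k
t = ln(314/29.3) / 0.01583 = 2.372 / 0.01583 ≈ 150 hours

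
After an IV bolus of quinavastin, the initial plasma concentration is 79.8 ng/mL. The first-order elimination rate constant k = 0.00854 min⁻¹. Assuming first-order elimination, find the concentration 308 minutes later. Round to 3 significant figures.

5.75 ng/mL

C(t) = C₀ e^(−kt) = 79.8 × e^(−0.008540 × 308) = 79.8 × e^(−2.630) = 79.8 × 0.07206 ≈ 5.75 ng/mL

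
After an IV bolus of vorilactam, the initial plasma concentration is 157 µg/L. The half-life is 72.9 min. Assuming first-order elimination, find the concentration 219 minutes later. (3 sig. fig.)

19.6 µg/L

k = ln 2 / 72.9 = 0.009508 min⁻¹
219 min is 3.004 half-lives, so C = 157 × (1/2)^3.004 = 157 × 0.1246 ≈ 19.6 µg/L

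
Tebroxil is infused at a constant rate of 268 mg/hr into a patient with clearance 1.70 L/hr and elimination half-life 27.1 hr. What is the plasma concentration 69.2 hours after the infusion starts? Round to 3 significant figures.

Css = rate / CL = 268 / 1.70 = 157.6 mg/L
k = ln 2 / 27.1 = 0.02558 hr⁻¹
C(t) = Css (1 − e^(−kt)) = 157.6 × (1 − e^(−1.770)) = 157.6 × 0.8297 ≈ 131 mg/L

131 mg/L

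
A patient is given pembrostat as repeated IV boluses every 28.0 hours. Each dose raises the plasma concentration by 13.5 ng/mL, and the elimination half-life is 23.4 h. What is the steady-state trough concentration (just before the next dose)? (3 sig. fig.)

k = ln 2 / 23.4 = 0.02962 h⁻¹
Fraction remaining after one interval: e^(−kτ) = e^(−0.02962 × 28.0) = 0.4363
R = 1 / (1 − 0.4363) = 1.774
Css,max = 13.5 × 1.774 = 23.95 ng/mL
Css,min = Css,max × e^(−kτ) = 23.95 × 0.4363 ≈ 10.4 ng/mL

10.4 ng/mL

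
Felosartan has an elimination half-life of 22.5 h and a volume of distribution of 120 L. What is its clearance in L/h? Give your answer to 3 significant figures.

3.70 L/h

k = ln 2 / t½ = ln 2 / 22.5 = 0.03081 h⁻¹
CL = k · V = 0.03081 × 120 ≈ 3.70 L/h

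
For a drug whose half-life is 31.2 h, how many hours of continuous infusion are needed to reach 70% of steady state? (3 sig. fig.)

k = ln 2 / 31.2 = 0.02222 h⁻¹
f = 1 − e^(−kt)  ⇒  t = −ln(1 − f) / k
t = −ln(1 − 0.7) / 0.02222 = 1.204 / 0.02222 ≈ 54.2 hours

54.2 hours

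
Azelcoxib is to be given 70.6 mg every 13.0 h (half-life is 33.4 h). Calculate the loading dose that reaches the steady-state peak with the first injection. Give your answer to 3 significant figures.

k = ln 2 / 33.4 = 0.02075 h⁻¹
Accumulation ratio R = 1 / (1 − e^(−kτ)) = 1 / (1 − e^(−0.02075×13.0)) = 1 / (1 − 0.7635) = 4.229
Loading dose = maintenance dose × R = 70.6 × 4.229 ≈ 299 mg

299 mg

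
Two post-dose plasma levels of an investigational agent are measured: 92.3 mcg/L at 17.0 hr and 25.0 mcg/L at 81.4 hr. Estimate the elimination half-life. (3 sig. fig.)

34.2 hours

k = ln(C₁/C₂) / (t₂ − t₁) = ln(92.3/25.0) / (81.4 − 17.0)
  = 1.306 / 64.40 = 0.02028 hr⁻¹
t½ = ln 2 / k = ln 2 / 0.02028 ≈ 34.2 hours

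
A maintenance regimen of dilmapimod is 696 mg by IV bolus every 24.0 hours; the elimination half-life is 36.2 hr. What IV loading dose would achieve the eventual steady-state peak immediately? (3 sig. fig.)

1890 mg

k = ln 2 / 36.2 = 0.01915 hr⁻¹
Accumulation ratio R = 1 / (1 − e^(−kτ)) = 1 / (1 − e^(−0.01915×24.0)) = 1 / (1 − 0.6316) = 2.714
Loading dose = maintenance dose × R = 696 × 2.714 ≈ 1890 mg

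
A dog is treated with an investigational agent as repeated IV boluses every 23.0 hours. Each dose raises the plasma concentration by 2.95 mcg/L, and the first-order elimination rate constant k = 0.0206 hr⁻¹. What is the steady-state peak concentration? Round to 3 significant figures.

7.82 mcg/L

Fraction remaining after one interval: e^(−kτ) = e^(−0.02060 × 23.0) = 0.6226
R = 1 / (1 − 0.6226) = 2.650
Css,max = 2.95 × 2.650 ≈ 7.82 mcg/L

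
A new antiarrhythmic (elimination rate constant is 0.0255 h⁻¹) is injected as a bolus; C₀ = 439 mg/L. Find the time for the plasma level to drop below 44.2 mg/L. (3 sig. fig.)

C(t) = C₀ e^(−kt)  ⇒  t = ln(C₀/C) / k
t = ln(439/44.2) / 0.02550 = 2.296 / 0.02550 ≈ 90.0 hours

90.0 hours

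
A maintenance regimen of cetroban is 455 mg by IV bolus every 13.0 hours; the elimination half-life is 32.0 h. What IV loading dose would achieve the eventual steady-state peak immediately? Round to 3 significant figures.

k = ln 2 / 32.0 = 0.02166 h⁻¹
Accumulation ratio R = 1 / (1 − e^(−kτ)) = 1 / (1 − e^(−0.02166×13.0)) = 1 / (1 − 0.7546) = 4.075
Loading dose = maintenance dose × R = 455 × 4.075 ≈ 1850 mg

1850 mg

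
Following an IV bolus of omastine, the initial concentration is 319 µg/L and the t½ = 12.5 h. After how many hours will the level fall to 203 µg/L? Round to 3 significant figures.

8.15 hours

k = ln 2 / 12.5 = 0.05545 h⁻¹
C(t) = C₀ e^(−kt)  ⇒  t = ln(C₀/C) / k
t = ln(319/203) / 0.05545 = 0.4520 / 0.05545 ≈ 8.15 hours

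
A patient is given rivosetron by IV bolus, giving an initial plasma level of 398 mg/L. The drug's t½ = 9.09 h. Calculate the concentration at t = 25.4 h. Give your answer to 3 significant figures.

57.4 mg/L

k = ln 2 / 9.09 = 0.07625 h⁻¹
C(t) = C₀ e^(−kt) = 398 × e^(−0.07625 × 25.4) = 398 × e^(−1.937) = 398 × 0.1442 ≈ 57.4 mg/L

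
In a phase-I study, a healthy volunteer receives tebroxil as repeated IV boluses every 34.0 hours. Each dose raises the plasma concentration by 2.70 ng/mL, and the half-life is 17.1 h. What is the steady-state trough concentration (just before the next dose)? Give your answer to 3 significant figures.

k = ln 2 / 17.1 = 0.04053 h⁻¹
Fraction remaining after one interval: e^(−kτ) = e^(−0.04053 × 34.0) = 0.2520
R = 1 / (1 − 0.2520) = 1.337
Css,max = 2.70 × 1.337 = 3.610 ng/mL
Css,min = Css,max × e^(−kτ) = 3.610 × 0.2520 ≈ 0.910 ng/mL

0.910 ng/mL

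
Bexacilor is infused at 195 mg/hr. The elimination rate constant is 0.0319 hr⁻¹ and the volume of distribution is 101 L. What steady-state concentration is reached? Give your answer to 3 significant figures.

60.5 mg/L

CL = k · V = 0.0319 × 101 = 3.222 L/hr
Css = rate / CL = 195 / 3.222 ≈ 60.5 mg/L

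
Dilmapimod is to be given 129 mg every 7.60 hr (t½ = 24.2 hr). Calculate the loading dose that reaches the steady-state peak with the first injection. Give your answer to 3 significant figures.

k = ln 2 / 24.2 = 0.02864 hr⁻¹
Accumulation ratio R = 1 / (1 − e^(−kτ)) = 1 / (1 − e^(−0.02864×7.60)) = 1 / (1 − 0.8044) = 5.112
Loading dose = maintenance dose × R = 129 × 5.112 ≈ 659 mg

659 mg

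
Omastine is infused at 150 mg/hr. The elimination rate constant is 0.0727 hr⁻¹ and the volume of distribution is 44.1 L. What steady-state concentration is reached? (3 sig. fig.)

CL = k · V = 0.0727 × 44.1 = 3.206 L/hr
Css = rate / CL = 150 / 3.206 ≈ 46.8 mg/L

46.8 mg/L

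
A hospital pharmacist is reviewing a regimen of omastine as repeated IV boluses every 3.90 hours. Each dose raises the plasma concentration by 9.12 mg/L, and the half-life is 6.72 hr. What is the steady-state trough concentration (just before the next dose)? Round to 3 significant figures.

k = ln 2 / 6.72 = 0.1031 hr⁻¹
Fraction remaining after one interval: e^(−kτ) = e^(−0.1031 × 3.90) = 0.6688
R = 1 / (1 − 0.6688) = 3.019
Css,max = 9.12 × 3.019 = 27.54 mg/L
Css,min = Css,max × e^(−kτ) = 27.54 × 0.6688 ≈ 18.4 mg/L

18.4 mg/L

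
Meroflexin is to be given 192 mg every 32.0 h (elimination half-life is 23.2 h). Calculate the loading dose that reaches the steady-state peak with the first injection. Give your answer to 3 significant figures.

312 mg

k = ln 2 / 23.2 = 0.02988 h⁻¹
Accumulation ratio R = 1 / (1 − e^(−kτ)) = 1 / (1 − e^(−0.02988×32.0)) = 1 / (1 − 0.3844) = 1.624
Loading dose = maintenance dose × R = 192 × 1.624 ≈ 312 mg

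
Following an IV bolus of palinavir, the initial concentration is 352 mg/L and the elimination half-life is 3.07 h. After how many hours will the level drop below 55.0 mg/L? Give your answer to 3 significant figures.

k = ln 2 / 3.07 = 0.2258 h⁻¹
C(t) = C₀ e^(−kt)  ⇒  t = ln(C₀/C) / k
t = ln(352/55.0) / 0.2258 = 1.856 / 0.2258 ≈ 8.22 hours

8.22 hours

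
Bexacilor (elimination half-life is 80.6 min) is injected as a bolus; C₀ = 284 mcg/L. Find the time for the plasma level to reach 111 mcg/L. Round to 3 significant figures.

109 minutes

k = ln 2 / 80.6 = 0.008600 min⁻¹
C(t) = C₀ e^(−kt)  ⇒  t = ln(C₀/C) / k
t = ln(284/111) / 0.008600 = 0.9394 / 0.008600 ≈ 109 minutes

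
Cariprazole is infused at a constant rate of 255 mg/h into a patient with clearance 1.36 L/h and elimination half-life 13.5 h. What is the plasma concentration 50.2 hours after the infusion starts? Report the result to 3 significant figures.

173 mg/L

Css = rate / CL = 255 / 1.36 = 187.5 mg/L
k = ln 2 / 13.5 = 0.05134 h⁻¹
C(t) = Css (1 − e^(−kt)) = 187.5 × (1 − e^(−2.577)) = 187.5 × 0.9240 ≈ 173 mg/L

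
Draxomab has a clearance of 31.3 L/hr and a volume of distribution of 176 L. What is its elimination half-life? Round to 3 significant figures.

k = CL / V = 31.3 / 176 = 0.1778 hr⁻¹
t½ = ln 2 / k = ln 2 / 0.1778 ≈ 3.90 hours

3.90 hours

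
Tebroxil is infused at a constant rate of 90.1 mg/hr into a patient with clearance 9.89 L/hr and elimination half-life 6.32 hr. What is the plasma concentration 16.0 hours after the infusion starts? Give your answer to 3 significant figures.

7.53 mg/L

Css = rate / CL = 90.1 / 9.89 = 9.110 mg/L
k = ln 2 / 6.32 = 0.1097 hr⁻¹
C(t) = Css (1 − e^(−kt)) = 9.110 × (1 − e^(−1.755)) = 9.110 × 0.8271 ≈ 7.53 mg/L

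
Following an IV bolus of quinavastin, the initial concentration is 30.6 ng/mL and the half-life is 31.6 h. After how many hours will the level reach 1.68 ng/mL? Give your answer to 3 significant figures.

k = ln 2 / 31.6 = 0.02194 h⁻¹
C(t) = C₀ e^(−kt)  ⇒  t = ln(C₀/C) / k
t = ln(30.6/1.68) / 0.02194 = 2.902 / 0.02194 ≈ 132 hours

132 hours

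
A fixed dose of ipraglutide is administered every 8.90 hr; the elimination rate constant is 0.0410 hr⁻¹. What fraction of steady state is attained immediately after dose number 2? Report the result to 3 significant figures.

f_n = 1 − e^(−nkτ) = 1 − e^(−2 × 0.04100 × 8.90) = 1 − e^(−0.7298) = 1 − 0.4820 ≈ 0.518

0.518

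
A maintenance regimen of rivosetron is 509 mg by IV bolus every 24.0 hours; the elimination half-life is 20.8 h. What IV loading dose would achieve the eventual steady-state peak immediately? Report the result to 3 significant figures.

k = ln 2 / 20.8 = 0.03332 h⁻¹
Accumulation ratio R = 1 / (1 − e^(−kτ)) = 1 / (1 − e^(−0.03332×24.0)) = 1 / (1 − 0.4494) = 1.816
Loading dose = maintenance dose × R = 509 × 1.816 ≈ 924 mg

924 mg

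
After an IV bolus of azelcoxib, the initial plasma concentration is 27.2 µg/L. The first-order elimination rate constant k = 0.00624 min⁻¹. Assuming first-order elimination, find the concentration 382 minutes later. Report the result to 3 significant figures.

2.51 µg/L

C(t) = C₀ e^(−kt) = 27.2 × e^(−0.006240 × 382) = 27.2 × e^(−2.384) = 27.2 × 0.09221 ≈ 2.51 µg/L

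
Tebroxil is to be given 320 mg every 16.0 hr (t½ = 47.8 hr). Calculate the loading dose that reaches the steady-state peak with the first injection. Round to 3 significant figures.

1550 mg

k = ln 2 / 47.8 = 0.01450 hr⁻¹
Accumulation ratio R = 1 / (1 − e^(−kτ)) = 1 / (1 − e^(−0.01450×16.0)) = 1 / (1 − 0.7929) = 4.829
Loading dose = maintenance dose × R = 320 × 4.829 ≈ 1550 mg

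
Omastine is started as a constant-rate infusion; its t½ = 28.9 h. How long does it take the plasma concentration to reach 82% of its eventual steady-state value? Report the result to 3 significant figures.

k = ln 2 / 28.9 = 0.02398 h⁻¹
f = 1 − e^(−kt)  ⇒  t = −ln(1 − f) / k
t = −ln(1 − 0.82) / 0.02398 = 1.715 / 0.02398 ≈ 71.5 hours

71.5 hours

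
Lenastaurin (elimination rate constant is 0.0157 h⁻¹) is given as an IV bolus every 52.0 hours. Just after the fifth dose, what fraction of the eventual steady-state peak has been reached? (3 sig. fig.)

f_n = 1 − e^(−nkτ) = 1 − e^(−5 × 0.01570 × 52.0) = 1 − e^(−4.082) = 1 − 0.01687 ≈ 0.983

0.983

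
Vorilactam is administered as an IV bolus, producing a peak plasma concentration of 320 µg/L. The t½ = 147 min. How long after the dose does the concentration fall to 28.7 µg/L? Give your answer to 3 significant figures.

511 minutes

k = ln 2 / 147 = 0.004715 min⁻¹
C(t) = C₀ e^(−kt)  ⇒  t = ln(C₀/C) / k
t = ln(320/28.7) / 0.004715 = 2.411 / 0.004715 ≈ 511 minutes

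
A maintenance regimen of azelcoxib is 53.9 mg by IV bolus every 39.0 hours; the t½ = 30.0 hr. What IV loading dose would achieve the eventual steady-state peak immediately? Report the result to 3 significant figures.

90.8 mg

k = ln 2 / 30.0 = 0.02310 hr⁻¹
Accumulation ratio R = 1 / (1 − e^(−kτ)) = 1 / (1 − e^(−0.02310×39.0)) = 1 / (1 − 0.4061) = 1.684
Loading dose = maintenance dose × R = 53.9 × 1.684 ≈ 90.8 mg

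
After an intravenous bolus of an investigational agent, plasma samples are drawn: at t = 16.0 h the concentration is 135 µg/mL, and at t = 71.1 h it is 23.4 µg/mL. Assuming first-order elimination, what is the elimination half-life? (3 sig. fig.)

21.8 hours

k = ln(C₁/C₂) / (t₂ − t₁) = ln(135/23.4) / (71.1 − 16.0)
  = 1.753 / 55.10 = 0.03181 h⁻¹
t½ = ln 2 / k = ln 2 / 0.03181 ≈ 21.8 hours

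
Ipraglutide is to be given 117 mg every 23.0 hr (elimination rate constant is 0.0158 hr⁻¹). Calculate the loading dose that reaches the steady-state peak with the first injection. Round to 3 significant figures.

384 mg

Accumulation ratio R = 1 / (1 − e^(−kτ)) = 1 / (1 − e^(−0.01580×23.0)) = 1 / (1 − 0.6953) = 3.282
Loading dose = maintenance dose × R = 117 × 3.282 ≈ 384 mg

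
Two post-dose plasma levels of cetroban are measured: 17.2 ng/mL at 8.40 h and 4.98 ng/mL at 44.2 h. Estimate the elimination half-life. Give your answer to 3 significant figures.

k = ln(C₁/C₂) / (t₂ − t₁) = ln(17.2/4.98) / (44.2 − 8.40)
  = 1.239 / 35.80 = 0.03462 h⁻¹
t½ = ln 2 / k = ln 2 / 0.03462 ≈ 20.0 hours

20.0 hours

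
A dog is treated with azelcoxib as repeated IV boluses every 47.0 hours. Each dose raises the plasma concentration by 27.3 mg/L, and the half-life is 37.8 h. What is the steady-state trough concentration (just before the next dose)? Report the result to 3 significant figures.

k = ln 2 / 37.8 = 0.01834 h⁻¹
Fraction remaining after one interval: e^(−kτ) = e^(−0.01834 × 47.0) = 0.4224
R = 1 / (1 − 0.4224) = 1.731
Css,max = 27.3 × 1.731 = 47.26 mg/L
Css,min = Css,max × e^(−kτ) = 47.26 × 0.4224 ≈ 20.0 mg/L

20.0 mg/L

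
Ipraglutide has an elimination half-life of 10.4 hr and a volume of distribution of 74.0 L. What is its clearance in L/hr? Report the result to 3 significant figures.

k = ln 2 / t½ = ln 2 / 10.4 = 0.06665 hr⁻¹
CL = k · V = 0.06665 × 74.0 ≈ 4.93 L/hr

4.93 L/hr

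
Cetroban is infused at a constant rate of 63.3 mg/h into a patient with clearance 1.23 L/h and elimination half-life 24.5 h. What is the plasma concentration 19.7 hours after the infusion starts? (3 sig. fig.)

Css = rate / CL = 63.3 / 1.23 = 51.46 µg/mL
k = ln 2 / 24.5 = 0.02829 h⁻¹
C(t) = Css (1 − e^(−kt)) = 51.46 × (1 − e^(−0.5573)) = 51.46 × 0.4273 ≈ 22.0 µg/mL

22.0 µg/mL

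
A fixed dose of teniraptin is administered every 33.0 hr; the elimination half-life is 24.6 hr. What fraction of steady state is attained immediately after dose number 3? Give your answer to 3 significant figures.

k = ln 2 / 24.6 = 0.02818 hr⁻¹
f_n = 1 − e^(−nkτ) = 1 − e^(−3 × 0.02818 × 33.0) = 1 − e^(−2.789) = 1 − 0.06145 ≈ 0.939

0.939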